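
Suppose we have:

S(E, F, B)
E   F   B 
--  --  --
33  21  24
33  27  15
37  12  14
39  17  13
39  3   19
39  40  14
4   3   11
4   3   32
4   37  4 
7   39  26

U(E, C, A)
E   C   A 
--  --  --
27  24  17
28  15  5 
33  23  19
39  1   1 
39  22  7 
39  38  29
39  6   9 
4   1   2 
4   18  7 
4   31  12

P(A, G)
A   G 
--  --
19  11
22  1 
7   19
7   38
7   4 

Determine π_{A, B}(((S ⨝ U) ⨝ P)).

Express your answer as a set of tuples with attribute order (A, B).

{(19, 15), (19, 24), (7, 11), (7, 13), (7, 14), (7, 19), (7, 32), (7, 4)}

Natural join on E: {(33, 21, 24, 23, 19), (33, 27, 15, 23, 19), (39, 17, 13, 1, 1), (39, 17, 13, 22, 7), (39, 17, 13, 38, 29), (39, 17, 13, 6, 9), (39, 3, 19, 1, 1), (39, 3, 19, 22, 7), (39, 3, 19, 38, 29), (39, 3, 19, 6, 9), (39, 40, 14, 1, 1), (39, 40, 14, 22, 7), (39, 40, 14, 38, 29), (39, 40, 14, 6, 9), (4, 3, 11, 1, 2), (4, 3, 11, 18, 7), (4, 3, 11, 31, 12), (4, 3, 32, 1, 2), (4, 3, 32, 18, 7), (4, 3, 32, 31, 12), (4, 37, 4, 1, 2), (4, 37, 4, 18, 7), (4, 37, 4, 31, 12)}
Natural join on A: {(33, 21, 24, 23, 19, 11), (33, 27, 15, 23, 19, 11), (39, 17, 13, 22, 7, 19), (39, 17, 13, 22, 7, 38), (39, 17, 13, 22, 7, 4), (39, 3, 19, 22, 7, 19), (39, 3, 19, 22, 7, 38), (39, 3, 19, 22, 7, 4), (39, 40, 14, 22, 7, 19), (39, 40, 14, 22, 7, 38), (39, 40, 14, 22, 7, 4), (4, 3, 11, 18, 7, 19), (4, 3, 11, 18, 7, 38), (4, 3, 11, 18, 7, 4), (4, 3, 32, 18, 7, 19), (4, 3, 32, 18, 7, 38), (4, 3, 32, 18, 7, 4), (4, 37, 4, 18, 7, 19), (4, 37, 4, 18, 7, 38), (4, 37, 4, 18, 7, 4)}
π_{A, B} gives {(19, 15), (19, 24), (7, 11), (7, 13), (7, 14), (7, 19), (7, 32), (7, 4)} (12 duplicate(s) eliminated).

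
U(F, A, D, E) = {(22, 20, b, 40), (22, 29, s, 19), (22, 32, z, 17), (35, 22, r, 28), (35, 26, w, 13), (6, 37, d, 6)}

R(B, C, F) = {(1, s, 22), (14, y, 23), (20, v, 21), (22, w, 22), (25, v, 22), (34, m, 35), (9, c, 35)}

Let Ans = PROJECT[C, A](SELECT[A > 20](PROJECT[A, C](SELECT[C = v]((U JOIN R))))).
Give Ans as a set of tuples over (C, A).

Joining U and R on F yields {(22, 20, b, 40, 1, s), (22, 20, b, 40, 22, w), (22, 20, b, 40, 25, v), (22, 29, s, 19, 1, s), (22, 29, s, 19, 22, w), (22, 29, s, 19, 25, v), (22, 32, z, 17, 1, s), (22, 32, z, 17, 22, w), (22, 32, z, 17, 25, v), (35, 22, r, 28, 34, m), (35, 22, r, 28, 9, c), (35, 26, w, 13, 34, m), (35, 26, w, 13, 9, c)}.
Selection C = v: {(22, 20, b, 40, 25, v), (22, 29, s, 19, 25, v), (22, 32, z, 17, 25, v)}
π[A, C]: project onto (A, C) → {(20, v), (29, v), (32, v)}
Selection A > 20: {(29, v), (32, v)}
π[C, A]: project onto (C, A) → {(v, 29), (v, 32)}

{(v, 29), (v, 32)}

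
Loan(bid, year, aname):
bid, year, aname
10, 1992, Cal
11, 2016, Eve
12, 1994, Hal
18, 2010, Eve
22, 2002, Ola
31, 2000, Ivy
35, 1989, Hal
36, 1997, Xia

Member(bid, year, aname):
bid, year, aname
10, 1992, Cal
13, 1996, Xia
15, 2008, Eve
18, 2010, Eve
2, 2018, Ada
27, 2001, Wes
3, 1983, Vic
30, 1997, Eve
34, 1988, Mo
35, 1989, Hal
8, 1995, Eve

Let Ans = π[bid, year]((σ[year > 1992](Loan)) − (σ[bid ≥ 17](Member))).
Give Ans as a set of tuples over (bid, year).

Apply σ_{year > 1992}; surviving tuples: {(11, 2016, Eve), (12, 1994, Hal), (18, 2010, Eve), (22, 2002, Ola), (31, 2000, Ivy), (36, 1997, Xia)}
Apply σ_{bid ≥ 17}; surviving tuples: {(18, 2010, Eve), (27, 2001, Wes), (30, 1997, Eve), (34, 1988, Mo), (35, 1989, Hal)}
Taking the difference: {(11, 2016, Eve), (12, 1994, Hal), (22, 2002, Ola), (31, 2000, Ivy), (36, 1997, Xia)}
π[bid, year]: project onto (bid, year) → {(11, 2016), (12, 1994), (22, 2002), (31, 2000), (36, 1997)}

{(11, 2016), (12, 1994), (22, 2002), (31, 2000), (36, 1997)}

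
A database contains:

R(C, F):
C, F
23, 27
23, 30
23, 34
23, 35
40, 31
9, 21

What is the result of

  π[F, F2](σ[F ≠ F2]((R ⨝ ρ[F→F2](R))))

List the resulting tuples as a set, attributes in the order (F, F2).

ρ[F→F2]: schema becomes (C, F2); tuples unchanged.
Natural join on C: {(23, 27, 27), (23, 27, 30), (23, 27, 34), (23, 27, 35), (23, 30, 27), (23, 30, 30), (23, 30, 34), (23, 30, 35), (23, 34, 27), (23, 34, 30), (23, 34, 34), (23, 34, 35), (23, 35, 27), (23, 35, 30), (23, 35, 34), (23, 35, 35), (40, 31, 31), (9, 21, 21)}
Selection F ≠ F2: {(23, 27, 30), (23, 27, 34), (23, 27, 35), (23, 30, 27), (23, 30, 34), (23, 30, 35), (23, 34, 27), (23, 34, 30), (23, 34, 35), (23, 35, 27), (23, 35, 30), (23, 35, 34)}
π[F, F2]: project onto (F, F2) → {(27, 30), (27, 34), (27, 35), (30, 27), (30, 34), (30, 35), (34, 27), (34, 30), (34, 35), (35, 27), (35, 30), (35, 34)}

{(27, 30), (27, 34), (27, 35), (30, 27), (30, 34), (30, 35), (34, 27), (34, 30), (34, 35), (35, 27), (35, 30), (35, 34)}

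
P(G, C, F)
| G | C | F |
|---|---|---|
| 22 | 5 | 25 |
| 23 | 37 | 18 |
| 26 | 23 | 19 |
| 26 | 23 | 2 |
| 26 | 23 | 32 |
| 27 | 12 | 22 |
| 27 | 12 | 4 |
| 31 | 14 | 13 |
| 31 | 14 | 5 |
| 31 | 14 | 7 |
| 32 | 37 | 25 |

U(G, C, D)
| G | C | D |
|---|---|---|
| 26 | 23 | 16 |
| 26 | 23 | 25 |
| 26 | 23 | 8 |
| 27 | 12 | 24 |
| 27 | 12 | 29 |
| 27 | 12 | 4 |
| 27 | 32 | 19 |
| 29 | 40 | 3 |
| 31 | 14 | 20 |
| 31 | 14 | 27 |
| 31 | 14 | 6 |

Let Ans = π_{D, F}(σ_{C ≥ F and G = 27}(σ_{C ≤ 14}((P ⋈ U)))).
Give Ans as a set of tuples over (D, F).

P ⋈ U (natural join on G, C): {(26, 23, 19, 16), (26, 23, 19, 25), (26, 23, 19, 8), (26, 23, 2, 16), (26, 23, 2, 25), (26, 23, 2, 8), (26, 23, 32, 16), (26, 23, 32, 25), (26, 23, 32, 8), (27, 12, 22, 24), (27, 12, 22, 29), (27, 12, 22, 4), (27, 12, 4, 24), (27, 12, 4, 29), (27, 12, 4, 4), (31, 14, 13, 20), (31, 14, 13, 27), (31, 14, 13, 6), (31, 14, 5, 20), (31, 14, 5, 27), (31, 14, 5, 6), (31, 14, 7, 20), (31, 14, 7, 27), (31, 14, 7, 6)}
Apply σ_{C ≤ 14}; surviving tuples: {(27, 12, 22, 24), (27, 12, 22, 29), (27, 12, 22, 4), (27, 12, 4, 24), (27, 12, 4, 29), (27, 12, 4, 4), (31, 14, 13, 20), (31, 14, 13, 27), (31, 14, 13, 6), (31, 14, 5, 20), (31, 14, 5, 27), (31, 14, 5, 6), (31, 14, 7, 20), (31, 14, 7, 27), (31, 14, 7, 6)}
Apply σ_{C ≥ F and G = 27}; surviving tuples: {(27, 12, 4, 24), (27, 12, 4, 29), (27, 12, 4, 4)}
π_{D, F} gives {(24, 4), (29, 4), (4, 4)}.

{(24, 4), (29, 4), (4, 4)}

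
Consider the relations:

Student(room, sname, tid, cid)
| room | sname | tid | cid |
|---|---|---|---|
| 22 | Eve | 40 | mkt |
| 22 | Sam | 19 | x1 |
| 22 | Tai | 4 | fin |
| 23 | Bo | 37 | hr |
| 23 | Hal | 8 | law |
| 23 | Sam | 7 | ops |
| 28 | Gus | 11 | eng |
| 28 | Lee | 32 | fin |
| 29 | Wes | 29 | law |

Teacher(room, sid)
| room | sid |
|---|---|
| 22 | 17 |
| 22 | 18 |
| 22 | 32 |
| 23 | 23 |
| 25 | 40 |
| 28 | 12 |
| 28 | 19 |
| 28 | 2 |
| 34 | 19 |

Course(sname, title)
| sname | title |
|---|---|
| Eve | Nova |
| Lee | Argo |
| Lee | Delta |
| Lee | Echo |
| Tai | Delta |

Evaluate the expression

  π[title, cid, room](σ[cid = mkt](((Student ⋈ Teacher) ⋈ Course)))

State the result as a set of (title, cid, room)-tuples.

Joining Student and Teacher on room yields {(22, Eve, 40, mkt, 17), (22, Eve, 40, mkt, 18), (22, Eve, 40, mkt, 32), (22, Sam, 19, x1, 17), (22, Sam, 19, x1, 18), (22, Sam, 19, x1, 32), (22, Tai, 4, fin, 17), (22, Tai, 4, fin, 18), (22, Tai, 4, fin, 32), (23, Bo, 37, hr, 23), (23, Hal, 8, law, 23), (23, Sam, 7, ops, 23), (28, Gus, 11, eng, 12), (28, Gus, 11, eng, 19), (28, Gus, 11, eng, 2), (28, Lee, 32, fin, 12), (28, Lee, 32, fin, 19), (28, Lee, 32, fin, 2)}.
Joining (Student ⋈ Teacher) and Course on sname yields {(22, Eve, 40, mkt, 17, Nova), (22, Eve, 40, mkt, 18, Nova), (22, Eve, 40, mkt, 32, Nova), (22, Tai, 4, fin, 17, Delta), (22, Tai, 4, fin, 18, Delta), (22, Tai, 4, fin, 32, Delta), (28, Lee, 32, fin, 12, Argo), (28, Lee, 32, fin, 12, Delta), (28, Lee, 32, fin, 12, Echo), (28, Lee, 32, fin, 19, Argo), (28, Lee, 32, fin, 19, Delta), (28, Lee, 32, fin, 19, Echo), (28, Lee, 32, fin, 2, Argo), (28, Lee, 32, fin, 2, Delta), (28, Lee, 32, fin, 2, Echo)}.
Filtering on cid = mkt leaves {(22, Eve, 40, mkt, 17, Nova), (22, Eve, 40, mkt, 18, Nova), (22, Eve, 40, mkt, 32, Nova)}.
π[title, cid, room]: project onto (title, cid, room) (2 duplicate(s) eliminated) → {(Nova, mkt, 22)}

{(Nova, mkt, 22)}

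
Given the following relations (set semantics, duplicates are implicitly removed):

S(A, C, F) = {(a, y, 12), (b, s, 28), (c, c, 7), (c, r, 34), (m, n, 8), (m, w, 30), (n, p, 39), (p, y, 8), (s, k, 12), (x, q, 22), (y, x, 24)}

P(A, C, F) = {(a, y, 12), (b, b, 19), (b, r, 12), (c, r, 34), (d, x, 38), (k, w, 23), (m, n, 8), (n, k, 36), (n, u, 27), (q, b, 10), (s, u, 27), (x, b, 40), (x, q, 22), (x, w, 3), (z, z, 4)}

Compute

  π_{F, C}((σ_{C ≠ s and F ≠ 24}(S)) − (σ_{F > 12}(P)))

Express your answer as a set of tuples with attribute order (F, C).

Selection C ≠ s and F ≠ 24: {(a, y, 12), (c, c, 7), (c, r, 34), (m, n, 8), (m, w, 30), (n, p, 39), (p, y, 8), (s, k, 12), (x, q, 22)}
Selection F > 12: {(b, b, 19), (c, r, 34), (d, x, 38), (k, w, 23), (n, k, 36), (n, u, 27), (s, u, 27), (x, b, 40), (x, q, 22)}
Taking the difference: {(a, y, 12), (c, c, 7), (m, n, 8), (m, w, 30), (n, p, 39), (p, y, 8), (s, k, 12)}
π_{F, C} gives {(12, k), (12, y), (30, w), (39, p), (7, c), (8, n), (8, y)}.

{(12, k), (12, y), (30, w), (39, p), (7, c), (8, n), (8, y)}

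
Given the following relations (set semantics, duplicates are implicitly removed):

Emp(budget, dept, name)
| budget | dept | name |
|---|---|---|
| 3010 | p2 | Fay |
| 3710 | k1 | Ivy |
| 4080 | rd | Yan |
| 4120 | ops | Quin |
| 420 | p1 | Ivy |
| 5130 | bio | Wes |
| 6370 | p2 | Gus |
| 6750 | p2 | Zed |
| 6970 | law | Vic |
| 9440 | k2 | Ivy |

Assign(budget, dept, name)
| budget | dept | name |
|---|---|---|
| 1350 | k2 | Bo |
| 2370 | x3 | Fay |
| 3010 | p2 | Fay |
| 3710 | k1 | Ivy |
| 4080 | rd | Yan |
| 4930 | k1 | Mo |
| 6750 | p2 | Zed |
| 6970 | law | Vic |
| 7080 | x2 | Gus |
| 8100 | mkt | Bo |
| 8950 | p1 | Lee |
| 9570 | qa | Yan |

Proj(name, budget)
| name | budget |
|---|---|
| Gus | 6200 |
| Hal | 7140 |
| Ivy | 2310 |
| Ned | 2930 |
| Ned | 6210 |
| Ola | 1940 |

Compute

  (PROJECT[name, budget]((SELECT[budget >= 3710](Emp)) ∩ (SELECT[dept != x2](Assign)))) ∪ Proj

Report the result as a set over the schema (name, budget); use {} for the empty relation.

Apply σ_{budget >= 3710}; surviving tuples: {(3710, k1, Ivy), (4080, rd, Yan), (4120, ops, Quin), (5130, bio, Wes), (6370, p2, Gus), (6750, p2, Zed), (6970, law, Vic), (9440, k2, Ivy)}
Apply σ_{dept != x2}; surviving tuples: {(1350, k2, Bo), (2370, x3, Fay), (3010, p2, Fay), (3710, k1, Ivy), (4080, rd, Yan), (4930, k1, Mo), (6750, p2, Zed), (6970, law, Vic), (8100, mkt, Bo), (8950, p1, Lee), (9570, qa, Yan)}
Taking the intersection: {(3710, k1, Ivy), (4080, rd, Yan), (6750, p2, Zed), (6970, law, Vic)}
π[name, budget]: project onto (name, budget) → {(Ivy, 3710), (Vic, 6970), (Yan, 4080), (Zed, 6750)}
Taking the union: {(Gus, 6200), (Hal, 7140), (Ivy, 2310), (Ivy, 3710), (Ned, 2930), (Ned, 6210), (Ola, 1940), (Vic, 6970), (Yan, 4080), (Zed, 6750)}

{(Gus, 6200), (Hal, 7140), (Ivy, 2310), (Ivy, 3710), (Ned, 2930), (Ned, 6210), (Ola, 1940), (Vic, 6970), (Yan, 4080), (Zed, 6750)}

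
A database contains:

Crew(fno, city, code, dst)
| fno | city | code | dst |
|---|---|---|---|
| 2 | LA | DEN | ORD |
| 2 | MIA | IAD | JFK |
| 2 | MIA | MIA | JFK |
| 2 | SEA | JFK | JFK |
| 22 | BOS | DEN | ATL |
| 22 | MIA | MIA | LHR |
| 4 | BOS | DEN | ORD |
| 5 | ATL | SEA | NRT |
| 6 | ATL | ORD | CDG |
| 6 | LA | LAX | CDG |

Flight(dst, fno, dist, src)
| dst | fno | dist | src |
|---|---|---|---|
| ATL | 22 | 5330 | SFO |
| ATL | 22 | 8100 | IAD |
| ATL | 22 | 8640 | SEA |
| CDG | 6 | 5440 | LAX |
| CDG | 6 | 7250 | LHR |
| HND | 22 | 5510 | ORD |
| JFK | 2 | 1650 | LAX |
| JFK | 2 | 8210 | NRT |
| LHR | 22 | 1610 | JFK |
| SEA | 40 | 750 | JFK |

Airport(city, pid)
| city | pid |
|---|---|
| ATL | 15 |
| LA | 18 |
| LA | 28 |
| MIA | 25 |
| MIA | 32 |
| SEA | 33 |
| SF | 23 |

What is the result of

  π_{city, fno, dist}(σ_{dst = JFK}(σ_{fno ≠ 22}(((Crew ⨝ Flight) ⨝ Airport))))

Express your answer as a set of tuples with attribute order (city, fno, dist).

{(MIA, 2, 1650), (MIA, 2, 8210), (SEA, 2, 1650), (SEA, 2, 8210)}

Crew ⋈ Flight (natural join on fno, dst): {(2, MIA, IAD, JFK, 1650, LAX), (2, MIA, IAD, JFK, 8210, NRT), (2, MIA, MIA, JFK, 1650, LAX), (2, MIA, MIA, JFK, 8210, NRT), (2, SEA, JFK, JFK, 1650, LAX), (2, SEA, JFK, JFK, 8210, NRT), (22, BOS, DEN, ATL, 5330, SFO), (22, BOS, DEN, ATL, 8100, IAD), (22, BOS, DEN, ATL, 8640, SEA), (22, MIA, MIA, LHR, 1610, JFK), (6, ATL, ORD, CDG, 5440, LAX), (6, ATL, ORD, CDG, 7250, LHR), (6, LA, LAX, CDG, 5440, LAX), (6, LA, LAX, CDG, 7250, LHR)}
(Crew ⨝ Flight) ⋈ Airport (natural join on city): {(2, MIA, IAD, JFK, 1650, LAX, 25), (2, MIA, IAD, JFK, 1650, LAX, 32), (2, MIA, IAD, JFK, 8210, NRT, 25), (2, MIA, IAD, JFK, 8210, NRT, 32), (2, MIA, MIA, JFK, 1650, LAX, 25), (2, MIA, MIA, JFK, 1650, LAX, 32), (2, MIA, MIA, JFK, 8210, NRT, 25), (2, MIA, MIA, JFK, 8210, NRT, 32), (2, SEA, JFK, JFK, 1650, LAX, 33), (2, SEA, JFK, JFK, 8210, NRT, 33), (22, MIA, MIA, LHR, 1610, JFK, 25), (22, MIA, MIA, LHR, 1610, JFK, 32), (6, ATL, ORD, CDG, 5440, LAX, 15), (6, ATL, ORD, CDG, 7250, LHR, 15), (6, LA, LAX, CDG, 5440, LAX, 18), (6, LA, LAX, CDG, 5440, LAX, 28), (6, LA, LAX, CDG, 7250, LHR, 18), (6, LA, LAX, CDG, 7250, LHR, 28)}
σ[fno ≠ 22]: keep tuples satisfying fno ≠ 22 → {(2, MIA, IAD, JFK, 1650, LAX, 25), (2, MIA, IAD, JFK, 1650, LAX, 32), (2, MIA, IAD, JFK, 8210, NRT, 25), (2, MIA, IAD, JFK, 8210, NRT, 32), (2, MIA, MIA, JFK, 1650, LAX, 25), (2, MIA, MIA, JFK, 1650, LAX, 32), (2, MIA, MIA, JFK, 8210, NRT, 25), (2, MIA, MIA, JFK, 8210, NRT, 32), (2, SEA, JFK, JFK, 1650, LAX, 33), (2, SEA, JFK, JFK, 8210, NRT, 33), (6, ATL, ORD, CDG, 5440, LAX, 15), (6, ATL, ORD, CDG, 7250, LHR, 15), (6, LA, LAX, CDG, 5440, LAX, 18), (6, LA, LAX, CDG, 5440, LAX, 28), (6, LA, LAX, CDG, 7250, LHR, 18), (6, LA, LAX, CDG, 7250, LHR, 28)}
σ[dst = JFK]: keep tuples satisfying dst = JFK → {(2, MIA, IAD, JFK, 1650, LAX, 25), (2, MIA, IAD, JFK, 1650, LAX, 32), (2, MIA, IAD, JFK, 8210, NRT, 25), (2, MIA, IAD, JFK, 8210, NRT, 32), (2, MIA, MIA, JFK, 1650, LAX, 25), (2, MIA, MIA, JFK, 1650, LAX, 32), (2, MIA, MIA, JFK, 8210, NRT, 25), (2, MIA, MIA, JFK, 8210, NRT, 32), (2, SEA, JFK, JFK, 1650, LAX, 33), (2, SEA, JFK, JFK, 8210, NRT, 33)}
Keep only column(s) city, fno, dist (6 duplicate(s) eliminated): {(MIA, 2, 1650), (MIA, 2, 8210), (SEA, 2, 1650), (SEA, 2, 8210)}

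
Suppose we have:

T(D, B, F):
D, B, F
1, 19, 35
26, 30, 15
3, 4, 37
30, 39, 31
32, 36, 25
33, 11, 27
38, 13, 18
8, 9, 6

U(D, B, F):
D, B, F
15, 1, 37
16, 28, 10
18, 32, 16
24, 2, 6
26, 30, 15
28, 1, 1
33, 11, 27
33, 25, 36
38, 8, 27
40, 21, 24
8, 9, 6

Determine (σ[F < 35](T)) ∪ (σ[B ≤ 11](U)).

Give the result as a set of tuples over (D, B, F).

{(15, 1, 37), (24, 2, 6), (26, 30, 15), (28, 1, 1), (30, 39, 31), (32, 36, 25), (33, 11, 27), (38, 13, 18), (38, 8, 27), (8, 9, 6)}

Selection F < 35: {(26, 30, 15), (30, 39, 31), (32, 36, 25), (33, 11, 27), (38, 13, 18), (8, 9, 6)}
Selection B ≤ 11: {(15, 1, 37), (24, 2, 6), (28, 1, 1), (33, 11, 27), (38, 8, 27), (8, 9, 6)}
Set union of the two operands is {(15, 1, 37), (24, 2, 6), (26, 30, 15), (28, 1, 1), (30, 39, 31), (32, 36, 25), (33, 11, 27), (38, 13, 18), (38, 8, 27), (8, 9, 6)}.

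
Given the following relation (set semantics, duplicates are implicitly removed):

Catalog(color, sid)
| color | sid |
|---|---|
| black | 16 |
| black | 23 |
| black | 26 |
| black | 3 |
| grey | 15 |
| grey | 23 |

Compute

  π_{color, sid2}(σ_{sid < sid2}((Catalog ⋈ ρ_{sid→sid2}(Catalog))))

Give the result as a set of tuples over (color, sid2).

ρ[sid→sid2]: schema becomes (color, sid2); tuples unchanged.
Catalog ⋈ ρ_{sid→sid2}(Catalog) (natural join on color): {(black, 16, 16), (black, 16, 23), (black, 16, 26), (black, 16, 3), (black, 23, 16), (black, 23, 23), (black, 23, 26), (black, 23, 3), (black, 26, 16), (black, 26, 23), (black, 26, 26), (black, 26, 3), (black, 3, 16), (black, 3, 23), (black, 3, 26), (black, 3, 3), (grey, 15, 15), (grey, 15, 23), (grey, 23, 15), (grey, 23, 23)}
Filtering on sid < sid2 leaves {(black, 16, 23), (black, 16, 26), (black, 23, 26), (black, 3, 16), (black, 3, 23), (black, 3, 26), (grey, 15, 23)}.
Keep only column(s) color, sid2 (3 duplicate(s) eliminated): {(black, 16), (black, 23), (black, 26), (grey, 23)}

{(black, 16), (black, 23), (black, 26), (grey, 23)}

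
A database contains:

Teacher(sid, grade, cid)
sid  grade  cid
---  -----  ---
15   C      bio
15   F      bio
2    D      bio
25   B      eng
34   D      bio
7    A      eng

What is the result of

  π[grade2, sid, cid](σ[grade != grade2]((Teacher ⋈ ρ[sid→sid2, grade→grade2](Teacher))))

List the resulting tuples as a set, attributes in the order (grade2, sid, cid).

ρ[sid→sid2, grade→grade2]: schema becomes (sid2, grade2, cid); tuples unchanged.
Teacher ⋈ ρ[sid→sid2, grade→grade2](Teacher) (natural join on cid): {(15, C, bio, 15, C), (15, C, bio, 15, F), (15, C, bio, 2, D), (15, C, bio, 34, D), (15, F, bio, 15, C), (15, F, bio, 15, F), (15, F, bio, 2, D), (15, F, bio, 34, D), (2, D, bio, 15, C), (2, D, bio, 15, F), (2, D, bio, 2, D), (2, D, bio, 34, D), (25, B, eng, 25, B), (25, B, eng, 7, A), (34, D, bio, 15, C), (34, D, bio, 15, F), (34, D, bio, 2, D), (34, D, bio, 34, D), (7, A, eng, 25, B), (7, A, eng, 7, A)}
Apply σ_{grade != grade2}; surviving tuples: {(15, C, bio, 15, F), (15, C, bio, 2, D), (15, C, bio, 34, D), (15, F, bio, 15, C), (15, F, bio, 2, D), (15, F, bio, 34, D), (2, D, bio, 15, C), (2, D, bio, 15, F), (25, B, eng, 7, A), (34, D, bio, 15, C), (34, D, bio, 15, F), (7, A, eng, 25, B)}
Projecting to grade2, sid, cid (3 duplicate(s) eliminated): {(A, 25, eng), (B, 7, eng), (C, 15, bio), (C, 2, bio), (C, 34, bio), (D, 15, bio), (F, 15, bio), (F, 2, bio), (F, 34, bio)}

{(A, 25, eng), (B, 7, eng), (C, 15, bio), (C, 2, bio), (C, 34, bio), (D, 15, bio), (F, 15, bio), (F, 2, bio), (F, 34, bio)}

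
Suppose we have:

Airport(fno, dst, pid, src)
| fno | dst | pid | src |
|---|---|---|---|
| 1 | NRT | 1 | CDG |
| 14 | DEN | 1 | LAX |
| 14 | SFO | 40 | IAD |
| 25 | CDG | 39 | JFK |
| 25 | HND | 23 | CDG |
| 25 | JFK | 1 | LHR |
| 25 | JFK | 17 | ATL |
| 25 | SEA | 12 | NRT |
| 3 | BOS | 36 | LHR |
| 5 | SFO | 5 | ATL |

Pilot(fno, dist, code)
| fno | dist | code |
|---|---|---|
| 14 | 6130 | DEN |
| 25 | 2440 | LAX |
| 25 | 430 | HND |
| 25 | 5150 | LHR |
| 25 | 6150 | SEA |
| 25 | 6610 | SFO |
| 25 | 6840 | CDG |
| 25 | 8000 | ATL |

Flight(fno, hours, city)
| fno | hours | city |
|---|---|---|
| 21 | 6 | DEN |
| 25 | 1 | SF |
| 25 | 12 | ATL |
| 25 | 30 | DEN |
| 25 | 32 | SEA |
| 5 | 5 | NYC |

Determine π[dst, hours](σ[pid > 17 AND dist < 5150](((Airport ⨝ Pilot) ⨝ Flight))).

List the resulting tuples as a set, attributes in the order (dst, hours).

{(CDG, 1), (CDG, 12), (CDG, 30), (CDG, 32), (HND, 1), (HND, 12), (HND, 30), (HND, 32)}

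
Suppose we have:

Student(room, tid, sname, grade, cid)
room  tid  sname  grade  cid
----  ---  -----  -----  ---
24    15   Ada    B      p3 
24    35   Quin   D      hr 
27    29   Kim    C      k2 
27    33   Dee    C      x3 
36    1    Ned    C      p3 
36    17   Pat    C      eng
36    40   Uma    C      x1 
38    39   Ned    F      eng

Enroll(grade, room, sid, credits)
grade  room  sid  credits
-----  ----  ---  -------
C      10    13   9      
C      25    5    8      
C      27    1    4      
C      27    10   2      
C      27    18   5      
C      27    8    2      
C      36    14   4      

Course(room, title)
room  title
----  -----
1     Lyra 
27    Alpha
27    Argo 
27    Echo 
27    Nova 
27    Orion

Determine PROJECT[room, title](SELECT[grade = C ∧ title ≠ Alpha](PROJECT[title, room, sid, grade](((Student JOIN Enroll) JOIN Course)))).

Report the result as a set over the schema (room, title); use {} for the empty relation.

Student ⋈ Enroll (natural join on room, grade): {(27, 29, Kim, C, k2, 1, 4), (27, 29, Kim, C, k2, 10, 2), (27, 29, Kim, C, k2, 18, 5), (27, 29, Kim, C, k2, 8, 2), (27, 33, Dee, C, x3, 1, 4), (27, 33, Dee, C, x3, 10, 2), (27, 33, Dee, C, x3, 18, 5), (27, 33, Dee, C, x3, 8, 2), (36, 1, Ned, C, p3, 14, 4), (36, 17, Pat, C, eng, 14, 4), (36, 40, Uma, C, x1, 14, 4)}
(Student JOIN Enroll) ⋈ Course (natural join on room): {(27, 29, Kim, C, k2, 1, 4, Alpha), (27, 29, Kim, C, k2, 1, 4, Argo), (27, 29, Kim, C, k2, 1, 4, Echo), (27, 29, Kim, C, k2, 1, 4, Nova), (27, 29, Kim, C, k2, 1, 4, Orion), (27, 29, Kim, C, k2, 10, 2, Alpha), (27, 29, Kim, C, k2, 10, 2, Argo), (27, 29, Kim, C, k2, 10, 2, Echo), (27, 29, Kim, C, k2, 10, 2, Nova), (27, 29, Kim, C, k2, 10, 2, Orion), (27, 29, Kim, C, k2, 18, 5, Alpha), (27, 29, Kim, C, k2, 18, 5, Argo), (27, 29, Kim, C, k2, 18, 5, Echo), (27, 29, Kim, C, k2, 18, 5, Nova), (27, 29, Kim, C, k2, 18, 5, Orion), (27, 29, Kim, C, k2, 8, 2, Alpha), (27, 29, Kim, C, k2, 8, 2, Argo), (27, 29, Kim, C, k2, 8, 2, Echo), (27, 29, Kim, C, k2, 8, 2, Nova), (27, 29, Kim, C, k2, 8, 2, Orion), (27, 33, Dee, C, x3, 1, 4, Alpha), (27, 33, Dee, C, x3, 1, 4, Argo), (27, 33, Dee, C, x3, 1, 4, Echo), (27, 33, Dee, C, x3, 1, 4, Nova), (27, 33, Dee, C, x3, 1, 4, Orion), (27, 33, Dee, C, x3, 10, 2, Alpha), (27, 33, Dee, C, x3, 10, 2, Argo), (27, 33, Dee, C, x3, 10, 2, Echo), (27, 33, Dee, C, x3, 10, 2, Nova), (27, 33, Dee, C, x3, 10, 2, Orion), (27, 33, Dee, C, x3, 18, 5, Alpha), (27, 33, Dee, C, x3, 18, 5, Argo), (27, 33, Dee, C, x3, 18, 5, Echo), (27, 33, Dee, C, x3, 18, 5, Nova), (27, 33, Dee, C, x3, 18, 5, Orion), (27, 33, Dee, C, x3, 8, 2, Alpha), (27, 33, Dee, C, x3, 8, 2, Argo), (27, 33, Dee, C, x3, 8, 2, Echo), (27, 33, Dee, C, x3, 8, 2, Nova), (27, 33, Dee, C, x3, 8, 2, Orion)}
Keep only column(s) title, room, sid, grade (20 duplicate(s) eliminated): {(Alpha, 27, 1, C), (Alpha, 27, 10, C), (Alpha, 27, 18, C), (Alpha, 27, 8, C), (Argo, 27, 1, C), (Argo, 27, 10, C), (Argo, 27, 18, C), (Argo, 27, 8, C), (Echo, 27, 1, C), (Echo, 27, 10, C), (Echo, 27, 18, C), (Echo, 27, 8, C), (Nova, 27, 1, C), (Nova, 27, 10, C), (Nova, 27, 18, C), (Nova, 27, 8, C), (Orion, 27, 1, C), (Orion, 27, 10, C), (Orion, 27, 18, C), (Orion, 27, 8, C)}
Filtering on grade = C ∧ title ≠ Alpha leaves {(Argo, 27, 1, C), (Argo, 27, 10, C), (Argo, 27, 18, C), (Argo, 27, 8, C), (Echo, 27, 1, C), (Echo, 27, 10, C), (Echo, 27, 18, C), (Echo, 27, 8, C), (Nova, 27, 1, C), (Nova, 27, 10, C), (Nova, 27, 18, C), (Nova, 27, 8, C), (Orion, 27, 1, C), (Orion, 27, 10, C), (Orion, 27, 18, C), (Orion, 27, 8, C)}.
Keep only column(s) room, title (12 duplicate(s) eliminated): {(27, Argo), (27, Echo), (27, Nova), (27, Orion)}

{(27, Argo), (27, Echo), (27, Nova), (27, Orion)}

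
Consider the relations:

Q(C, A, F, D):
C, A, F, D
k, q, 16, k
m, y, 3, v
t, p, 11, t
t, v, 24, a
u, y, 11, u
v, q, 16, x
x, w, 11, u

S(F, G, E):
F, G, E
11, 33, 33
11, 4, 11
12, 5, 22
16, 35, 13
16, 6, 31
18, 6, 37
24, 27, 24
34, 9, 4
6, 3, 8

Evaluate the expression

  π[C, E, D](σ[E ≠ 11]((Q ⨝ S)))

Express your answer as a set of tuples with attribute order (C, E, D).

Natural join on F: {(k, q, 16, k, 35, 13), (k, q, 16, k, 6, 31), (t, p, 11, t, 33, 33), (t, p, 11, t, 4, 11), (t, v, 24, a, 27, 24), (u, y, 11, u, 33, 33), (u, y, 11, u, 4, 11), (v, q, 16, x, 35, 13), (v, q, 16, x, 6, 31), (x, w, 11, u, 33, 33), (x, w, 11, u, 4, 11)}
Selection E ≠ 11: {(k, q, 16, k, 35, 13), (k, q, 16, k, 6, 31), (t, p, 11, t, 33, 33), (t, v, 24, a, 27, 24), (u, y, 11, u, 33, 33), (v, q, 16, x, 35, 13), (v, q, 16, x, 6, 31), (x, w, 11, u, 33, 33)}
Projecting to C, E, D: {(k, 13, k), (k, 31, k), (t, 24, a), (t, 33, t), (u, 33, u), (v, 13, x), (v, 31, x), (x, 33, u)}

{(k, 13, k), (k, 31, k), (t, 24, a), (t, 33, t), (u, 33, u), (v, 13, x), (v, 31, x), (x, 33, u)}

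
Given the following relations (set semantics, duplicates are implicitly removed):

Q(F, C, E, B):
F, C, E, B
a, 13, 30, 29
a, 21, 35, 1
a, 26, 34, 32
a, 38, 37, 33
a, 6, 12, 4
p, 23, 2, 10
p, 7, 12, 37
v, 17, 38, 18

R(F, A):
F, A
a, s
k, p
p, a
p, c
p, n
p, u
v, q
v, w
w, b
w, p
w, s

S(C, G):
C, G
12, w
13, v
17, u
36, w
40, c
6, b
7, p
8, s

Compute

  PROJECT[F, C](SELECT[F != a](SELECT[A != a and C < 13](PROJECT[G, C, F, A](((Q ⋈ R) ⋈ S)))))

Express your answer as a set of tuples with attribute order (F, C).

Natural join on F: {(a, 13, 30, 29, s), (a, 21, 35, 1, s), (a, 26, 34, 32, s), (a, 38, 37, 33, s), (a, 6, 12, 4, s), (p, 23, 2, 10, a), (p, 23, 2, 10, c), (p, 23, 2, 10, n), (p, 23, 2, 10, u), (p, 7, 12, 37, a), (p, 7, 12, 37, c), (p, 7, 12, 37, n), (p, 7, 12, 37, u), (v, 17, 38, 18, q), (v, 17, 38, 18, w)}
Natural join on C: {(a, 13, 30, 29, s, v), (a, 6, 12, 4, s, b), (p, 7, 12, 37, a, p), (p, 7, 12, 37, c, p), (p, 7, 12, 37, n, p), (p, 7, 12, 37, u, p), (v, 17, 38, 18, q, u), (v, 17, 38, 18, w, u)}
π[G, C, F, A]: project onto (G, C, F, A) → {(b, 6, a, s), (p, 7, p, a), (p, 7, p, c), (p, 7, p, n), (p, 7, p, u), (u, 17, v, q), (u, 17, v, w), (v, 13, a, s)}
σ[A != a and C < 13]: keep tuples satisfying A != a and C < 13 → {(b, 6, a, s), (p, 7, p, c), (p, 7, p, n), (p, 7, p, u)}
σ[F != a]: keep tuples satisfying F != a → {(p, 7, p, c), (p, 7, p, n), (p, 7, p, u)}
π[F, C]: project onto (F, C) (2 duplicate(s) eliminated) → {(p, 7)}

{(p, 7)}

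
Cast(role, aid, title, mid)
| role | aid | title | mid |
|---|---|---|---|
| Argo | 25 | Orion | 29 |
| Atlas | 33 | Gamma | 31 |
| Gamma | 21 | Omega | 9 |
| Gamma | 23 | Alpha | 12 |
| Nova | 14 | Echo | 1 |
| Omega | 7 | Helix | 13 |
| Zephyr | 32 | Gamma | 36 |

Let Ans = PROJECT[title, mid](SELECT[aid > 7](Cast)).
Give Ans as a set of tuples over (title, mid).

Filtering on aid > 7 leaves {(Argo, 25, Orion, 29), (Atlas, 33, Gamma, 31), (Gamma, 21, Omega, 9), (Gamma, 23, Alpha, 12), (Nova, 14, Echo, 1), (Zephyr, 32, Gamma, 36)}.
π_{title, mid} gives {(Alpha, 12), (Echo, 1), (Gamma, 31), (Gamma, 36), (Omega, 9), (Orion, 29)}.

{(Alpha, 12), (Echo, 1), (Gamma, 31), (Gamma, 36), (Omega, 9), (Orion, 29)}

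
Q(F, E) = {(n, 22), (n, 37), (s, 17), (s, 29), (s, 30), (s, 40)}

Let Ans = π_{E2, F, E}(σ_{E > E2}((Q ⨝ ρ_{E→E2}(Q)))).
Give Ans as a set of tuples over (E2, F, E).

ρ[E→E2]: schema becomes (F, E2); tuples unchanged.
Q ⋈ ρ_{E→E2}(Q) (natural join on F): {(n, 22, 22), (n, 22, 37), (n, 37, 22), (n, 37, 37), (s, 17, 17), (s, 17, 29), (s, 17, 30), (s, 17, 40), (s, 29, 17), (s, 29, 29), (s, 29, 30), (s, 29, 40), (s, 30, 17), (s, 30, 29), (s, 30, 30), (s, 30, 40), (s, 40, 17), (s, 40, 29), (s, 40, 30), (s, 40, 40)}
Apply σ_{E > E2}; surviving tuples: {(n, 37, 22), (s, 29, 17), (s, 30, 17), (s, 30, 29), (s, 40, 17), (s, 40, 29), (s, 40, 30)}
Keep only column(s) E2, F, E: {(17, s, 29), (17, s, 30), (17, s, 40), (22, n, 37), (29, s, 30), (29, s, 40), (30, s, 40)}

{(17, s, 29), (17, s, 30), (17, s, 40), (22, n, 37), (29, s, 30), (29, s, 40), (30, s, 40)}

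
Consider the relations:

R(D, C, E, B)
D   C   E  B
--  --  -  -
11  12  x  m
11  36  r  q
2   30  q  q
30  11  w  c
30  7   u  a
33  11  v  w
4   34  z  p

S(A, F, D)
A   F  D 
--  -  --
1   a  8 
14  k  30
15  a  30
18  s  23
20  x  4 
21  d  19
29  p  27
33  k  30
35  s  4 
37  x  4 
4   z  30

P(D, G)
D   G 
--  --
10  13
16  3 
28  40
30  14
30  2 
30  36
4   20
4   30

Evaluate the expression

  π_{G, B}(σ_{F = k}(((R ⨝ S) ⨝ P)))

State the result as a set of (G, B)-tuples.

R ⋈ S (natural join on D): {(30, 11, w, c, 14, k), (30, 11, w, c, 15, a), (30, 11, w, c, 33, k), (30, 11, w, c, 4, z), (30, 7, u, a, 14, k), (30, 7, u, a, 15, a), (30, 7, u, a, 33, k), (30, 7, u, a, 4, z), (4, 34, z, p, 20, x), (4, 34, z, p, 35, s), (4, 34, z, p, 37, x)}
(R ⨝ S) ⋈ P (natural join on D): {(30, 11, w, c, 14, k, 14), (30, 11, w, c, 14, k, 2), (30, 11, w, c, 14, k, 36), (30, 11, w, c, 15, a, 14), (30, 11, w, c, 15, a, 2), (30, 11, w, c, 15, a, 36), (30, 11, w, c, 33, k, 14), (30, 11, w, c, 33, k, 2), (30, 11, w, c, 33, k, 36), (30, 11, w, c, 4, z, 14), (30, 11, w, c, 4, z, 2), (30, 11, w, c, 4, z, 36), (30, 7, u, a, 14, k, 14), (30, 7, u, a, 14, k, 2), (30, 7, u, a, 14, k, 36), (30, 7, u, a, 15, a, 14), (30, 7, u, a, 15, a, 2), (30, 7, u, a, 15, a, 36), (30, 7, u, a, 33, k, 14), (30, 7, u, a, 33, k, 2), (30, 7, u, a, 33, k, 36), (30, 7, u, a, 4, z, 14), (30, 7, u, a, 4, z, 2), (30, 7, u, a, 4, z, 36), (4, 34, z, p, 20, x, 20), (4, 34, z, p, 20, x, 30), (4, 34, z, p, 35, s, 20), (4, 34, z, p, 35, s, 30), (4, 34, z, p, 37, x, 20), (4, 34, z, p, 37, x, 30)}
Selection F = k: {(30, 11, w, c, 14, k, 14), (30, 11, w, c, 14, k, 2), (30, 11, w, c, 14, k, 36), (30, 11, w, c, 33, k, 14), (30, 11, w, c, 33, k, 2), (30, 11, w, c, 33, k, 36), (30, 7, u, a, 14, k, 14), (30, 7, u, a, 14, k, 2), (30, 7, u, a, 14, k, 36), (30, 7, u, a, 33, k, 14), (30, 7, u, a, 33, k, 2), (30, 7, u, a, 33, k, 36)}
π[G, B]: project onto (G, B) (6 duplicate(s) eliminated) → {(14, a), (14, c), (2, a), (2, c), (36, a), (36, c)}

{(14, a), (14, c), (2, a), (2, c), (36, a), (36, c)}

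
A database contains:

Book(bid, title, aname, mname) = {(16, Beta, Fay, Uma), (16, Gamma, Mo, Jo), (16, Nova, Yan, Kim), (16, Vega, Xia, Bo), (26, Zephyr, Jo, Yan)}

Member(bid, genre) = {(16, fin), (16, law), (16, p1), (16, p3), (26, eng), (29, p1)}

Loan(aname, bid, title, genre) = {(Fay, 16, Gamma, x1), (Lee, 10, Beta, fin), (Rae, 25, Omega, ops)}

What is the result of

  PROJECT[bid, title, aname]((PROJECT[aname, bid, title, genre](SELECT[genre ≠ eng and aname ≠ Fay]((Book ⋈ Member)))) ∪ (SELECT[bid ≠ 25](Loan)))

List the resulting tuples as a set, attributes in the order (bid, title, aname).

Joining Book and Member on bid yields {(16, Beta, Fay, Uma, fin), (16, Beta, Fay, Uma, law), (16, Beta, Fay, Uma, p1), (16, Beta, Fay, Uma, p3), (16, Gamma, Mo, Jo, fin), (16, Gamma, Mo, Jo, law), (16, Gamma, Mo, Jo, p1), (16, Gamma, Mo, Jo, p3), (16, Nova, Yan, Kim, fin), (16, Nova, Yan, Kim, law), (16, Nova, Yan, Kim, p1), (16, Nova, Yan, Kim, p3), (16, Vega, Xia, Bo, fin), (16, Vega, Xia, Bo, law), (16, Vega, Xia, Bo, p1), (16, Vega, Xia, Bo, p3), (26, Zephyr, Jo, Yan, eng)}.
σ[genre ≠ eng and aname ≠ Fay]: keep tuples satisfying genre ≠ eng and aname ≠ Fay → {(16, Gamma, Mo, Jo, fin), (16, Gamma, Mo, Jo, law), (16, Gamma, Mo, Jo, p1), (16, Gamma, Mo, Jo, p3), (16, Nova, Yan, Kim, fin), (16, Nova, Yan, Kim, law), (16, Nova, Yan, Kim, p1), (16, Nova, Yan, Kim, p3), (16, Vega, Xia, Bo, fin), (16, Vega, Xia, Bo, law), (16, Vega, Xia, Bo, p1), (16, Vega, Xia, Bo, p3)}
π[aname, bid, title, genre]: project onto (aname, bid, title, genre) → {(Mo, 16, Gamma, fin), (Mo, 16, Gamma, law), (Mo, 16, Gamma, p1), (Mo, 16, Gamma, p3), (Xia, 16, Vega, fin), (Xia, 16, Vega, law), (Xia, 16, Vega, p1), (Xia, 16, Vega, p3), (Yan, 16, Nova, fin), (Yan, 16, Nova, law), (Yan, 16, Nova, p1), (Yan, 16, Nova, p3)}
σ[bid ≠ 25]: keep tuples satisfying bid ≠ 25 → {(Fay, 16, Gamma, x1), (Lee, 10, Beta, fin)}
Taking the union: {(Fay, 16, Gamma, x1), (Lee, 10, Beta, fin), (Mo, 16, Gamma, fin), (Mo, 16, Gamma, law), (Mo, 16, Gamma, p1), (Mo, 16, Gamma, p3), (Xia, 16, Vega, fin), (Xia, 16, Vega, law), (Xia, 16, Vega, p1), (Xia, 16, Vega, p3), (Yan, 16, Nova, fin), (Yan, 16, Nova, law), (Yan, 16, Nova, p1), (Yan, 16, Nova, p3)}
π[bid, title, aname]: project onto (bid, title, aname) (9 duplicate(s) eliminated) → {(10, Beta, Lee), (16, Gamma, Fay), (16, Gamma, Mo), (16, Nova, Yan), (16, Vega, Xia)}

{(10, Beta, Lee), (16, Gamma, Fay), (16, Gamma, Mo), (16, Nova, Yan), (16, Vega, Xia)}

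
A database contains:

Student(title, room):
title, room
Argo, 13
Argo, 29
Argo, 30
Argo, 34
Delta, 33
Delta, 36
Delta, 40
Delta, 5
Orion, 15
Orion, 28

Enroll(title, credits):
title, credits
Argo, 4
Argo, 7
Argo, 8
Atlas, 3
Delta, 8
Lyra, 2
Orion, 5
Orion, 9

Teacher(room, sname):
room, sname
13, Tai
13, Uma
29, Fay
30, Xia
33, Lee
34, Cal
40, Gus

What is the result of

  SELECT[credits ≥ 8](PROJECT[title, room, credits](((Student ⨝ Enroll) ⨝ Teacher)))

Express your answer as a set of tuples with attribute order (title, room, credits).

{(Argo, 13, 8), (Argo, 29, 8), (Argo, 30, 8), (Argo, 34, 8), (Delta, 33, 8), (Delta, 40, 8)}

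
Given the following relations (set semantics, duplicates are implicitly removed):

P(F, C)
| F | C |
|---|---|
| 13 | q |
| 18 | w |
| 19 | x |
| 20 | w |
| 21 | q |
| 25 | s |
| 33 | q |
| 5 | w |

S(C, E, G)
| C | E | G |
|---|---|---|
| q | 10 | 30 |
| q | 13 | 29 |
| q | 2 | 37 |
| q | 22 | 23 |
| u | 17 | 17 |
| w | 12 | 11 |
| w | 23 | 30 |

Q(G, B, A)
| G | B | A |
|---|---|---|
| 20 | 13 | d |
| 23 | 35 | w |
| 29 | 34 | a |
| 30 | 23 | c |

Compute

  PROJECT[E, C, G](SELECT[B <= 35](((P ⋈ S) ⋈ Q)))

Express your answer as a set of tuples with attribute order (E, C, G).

{(10, q, 30), (13, q, 29), (22, q, 23), (23, w, 30)}

Natural join on C: {(13, q, 10, 30), (13, q, 13, 29), (13, q, 2, 37), (13, q, 22, 23), (18, w, 12, 11), (18, w, 23, 30), (20, w, 12, 11), (20, w, 23, 30), (21, q, 10, 30), (21, q, 13, 29), (21, q, 2, 37), (21, q, 22, 23), (33, q, 10, 30), (33, q, 13, 29), (33, q, 2, 37), (33, q, 22, 23), (5, w, 12, 11), (5, w, 23, 30)}
Natural join on G: {(13, q, 10, 30, 23, c), (13, q, 13, 29, 34, a), (13, q, 22, 23, 35, w), (18, w, 23, 30, 23, c), (20, w, 23, 30, 23, c), (21, q, 10, 30, 23, c), (21, q, 13, 29, 34, a), (21, q, 22, 23, 35, w), (33, q, 10, 30, 23, c), (33, q, 13, 29, 34, a), (33, q, 22, 23, 35, w), (5, w, 23, 30, 23, c)}
Selection B <= 35: {(13, q, 10, 30, 23, c), (13, q, 13, 29, 34, a), (13, q, 22, 23, 35, w), (18, w, 23, 30, 23, c), (20, w, 23, 30, 23, c), (21, q, 10, 30, 23, c), (21, q, 13, 29, 34, a), (21, q, 22, 23, 35, w), (33, q, 10, 30, 23, c), (33, q, 13, 29, 34, a), (33, q, 22, 23, 35, w), (5, w, 23, 30, 23, c)}
π[E, C, G]: project onto (E, C, G) (8 duplicate(s) eliminated) → {(10, q, 30), (13, q, 29), (22, q, 23), (23, w, 30)}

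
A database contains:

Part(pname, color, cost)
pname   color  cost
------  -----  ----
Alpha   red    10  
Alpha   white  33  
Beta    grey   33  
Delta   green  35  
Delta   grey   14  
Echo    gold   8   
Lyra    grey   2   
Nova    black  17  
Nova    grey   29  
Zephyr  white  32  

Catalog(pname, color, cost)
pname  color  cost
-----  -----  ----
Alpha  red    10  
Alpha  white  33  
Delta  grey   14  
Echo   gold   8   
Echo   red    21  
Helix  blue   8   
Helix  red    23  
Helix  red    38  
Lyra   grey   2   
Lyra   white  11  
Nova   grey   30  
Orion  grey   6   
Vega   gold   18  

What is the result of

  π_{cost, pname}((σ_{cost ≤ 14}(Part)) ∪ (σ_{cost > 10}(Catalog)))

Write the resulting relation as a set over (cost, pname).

{(10, Alpha), (11, Lyra), (14, Delta), (18, Vega), (2, Lyra), (21, Echo), (23, Helix), (30, Nova), (33, Alpha), (38, Helix), (8, Echo)}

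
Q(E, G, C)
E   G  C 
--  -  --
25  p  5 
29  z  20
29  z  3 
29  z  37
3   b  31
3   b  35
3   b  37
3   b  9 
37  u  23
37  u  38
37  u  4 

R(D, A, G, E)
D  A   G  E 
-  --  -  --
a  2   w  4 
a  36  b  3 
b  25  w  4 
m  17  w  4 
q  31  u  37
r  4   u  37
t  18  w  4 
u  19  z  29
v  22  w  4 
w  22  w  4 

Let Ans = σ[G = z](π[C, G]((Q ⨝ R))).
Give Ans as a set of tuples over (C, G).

{(20, z), (3, z), (37, z)}

Joining Q and R on E, G yields {(29, z, 20, u, 19), (29, z, 3, u, 19), (29, z, 37, u, 19), (3, b, 31, a, 36), (3, b, 35, a, 36), (3, b, 37, a, 36), (3, b, 9, a, 36), (37, u, 23, q, 31), (37, u, 23, r, 4), (37, u, 38, q, 31), (37, u, 38, r, 4), (37, u, 4, q, 31), (37, u, 4, r, 4)}.
π_{C, G} gives {(20, z), (23, u), (3, z), (31, b), (35, b), (37, b), (37, z), (38, u), (4, u), (9, b)} (3 duplicate(s) eliminated).
Apply σ_{G = z}; surviving tuples: {(20, z), (3, z), (37, z)}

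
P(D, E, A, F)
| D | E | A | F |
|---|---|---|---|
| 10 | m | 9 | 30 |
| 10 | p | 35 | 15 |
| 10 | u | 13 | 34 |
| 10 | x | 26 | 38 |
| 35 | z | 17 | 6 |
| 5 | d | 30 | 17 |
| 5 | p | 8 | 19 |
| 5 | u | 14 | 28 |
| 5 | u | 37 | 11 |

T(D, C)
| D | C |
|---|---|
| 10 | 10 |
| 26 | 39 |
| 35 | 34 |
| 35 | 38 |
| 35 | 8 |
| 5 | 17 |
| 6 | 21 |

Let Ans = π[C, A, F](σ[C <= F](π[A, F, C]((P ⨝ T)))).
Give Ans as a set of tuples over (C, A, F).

P ⋈ T (natural join on D): {(10, m, 9, 30, 10), (10, p, 35, 15, 10), (10, u, 13, 34, 10), (10, x, 26, 38, 10), (35, z, 17, 6, 34), (35, z, 17, 6, 38), (35, z, 17, 6, 8), (5, d, 30, 17, 17), (5, p, 8, 19, 17), (5, u, 14, 28, 17), (5, u, 37, 11, 17)}
π_{A, F, C} gives {(13, 34, 10), (14, 28, 17), (17, 6, 34), (17, 6, 38), (17, 6, 8), (26, 38, 10), (30, 17, 17), (35, 15, 10), (37, 11, 17), (8, 19, 17), (9, 30, 10)}.
σ[C <= F]: keep tuples satisfying C <= F → {(13, 34, 10), (14, 28, 17), (26, 38, 10), (30, 17, 17), (35, 15, 10), (8, 19, 17), (9, 30, 10)}
π_{C, A, F} gives {(10, 13, 34), (10, 26, 38), (10, 35, 15), (10, 9, 30), (17, 14, 28), (17, 30, 17), (17, 8, 19)}.

{(10, 13, 34), (10, 26, 38), (10, 35, 15), (10, 9, 30), (17, 14, 28), (17, 30, 17), (17, 8, 19)}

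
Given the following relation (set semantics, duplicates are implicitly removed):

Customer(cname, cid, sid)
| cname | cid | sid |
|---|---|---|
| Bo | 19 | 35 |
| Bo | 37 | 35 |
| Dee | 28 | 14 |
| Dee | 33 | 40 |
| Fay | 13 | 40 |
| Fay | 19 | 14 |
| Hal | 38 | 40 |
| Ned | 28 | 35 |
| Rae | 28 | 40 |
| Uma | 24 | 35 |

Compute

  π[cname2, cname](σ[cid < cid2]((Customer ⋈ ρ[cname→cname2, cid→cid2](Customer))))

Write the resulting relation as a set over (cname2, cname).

{(Bo, Bo), (Bo, Ned), (Bo, Uma), (Dee, Fay), (Dee, Rae), (Hal, Dee), (Hal, Fay), (Hal, Rae), (Ned, Bo), (Ned, Uma), (Rae, Fay), (Uma, Bo)}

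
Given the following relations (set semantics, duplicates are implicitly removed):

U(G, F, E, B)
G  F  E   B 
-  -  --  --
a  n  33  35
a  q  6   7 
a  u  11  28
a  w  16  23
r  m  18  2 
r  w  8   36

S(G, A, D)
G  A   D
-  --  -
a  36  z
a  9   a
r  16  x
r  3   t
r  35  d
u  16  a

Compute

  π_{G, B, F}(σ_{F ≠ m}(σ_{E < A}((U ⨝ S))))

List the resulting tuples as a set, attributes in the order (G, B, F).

U ⋈ S (natural join on G): {(a, n, 33, 35, 36, z), (a, n, 33, 35, 9, a), (a, q, 6, 7, 36, z), (a, q, 6, 7, 9, a), (a, u, 11, 28, 36, z), (a, u, 11, 28, 9, a), (a, w, 16, 23, 36, z), (a, w, 16, 23, 9, a), (r, m, 18, 2, 16, x), (r, m, 18, 2, 3, t), (r, m, 18, 2, 35, d), (r, w, 8, 36, 16, x), (r, w, 8, 36, 3, t), (r, w, 8, 36, 35, d)}
Selection E < A: {(a, n, 33, 35, 36, z), (a, q, 6, 7, 36, z), (a, q, 6, 7, 9, a), (a, u, 11, 28, 36, z), (a, w, 16, 23, 36, z), (r, m, 18, 2, 35, d), (r, w, 8, 36, 16, x), (r, w, 8, 36, 35, d)}
Selection F ≠ m: {(a, n, 33, 35, 36, z), (a, q, 6, 7, 36, z), (a, q, 6, 7, 9, a), (a, u, 11, 28, 36, z), (a, w, 16, 23, 36, z), (r, w, 8, 36, 16, x), (r, w, 8, 36, 35, d)}
Keep only column(s) G, B, F (2 duplicate(s) eliminated): {(a, 23, w), (a, 28, u), (a, 35, n), (a, 7, q), (r, 36, w)}

{(a, 23, w), (a, 28, u), (a, 35, n), (a, 7, q), (r, 36, w)}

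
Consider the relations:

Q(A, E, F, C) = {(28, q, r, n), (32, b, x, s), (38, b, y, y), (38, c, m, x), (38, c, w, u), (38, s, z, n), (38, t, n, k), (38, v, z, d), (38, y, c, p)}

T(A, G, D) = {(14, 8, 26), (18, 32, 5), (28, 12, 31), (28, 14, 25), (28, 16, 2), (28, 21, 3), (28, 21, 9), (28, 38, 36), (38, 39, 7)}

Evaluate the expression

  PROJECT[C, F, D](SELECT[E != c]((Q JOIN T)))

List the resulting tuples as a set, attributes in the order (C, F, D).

Joining Q and T on A yields {(28, q, r, n, 12, 31), (28, q, r, n, 14, 25), (28, q, r, n, 16, 2), (28, q, r, n, 21, 3), (28, q, r, n, 21, 9), (28, q, r, n, 38, 36), (38, b, y, y, 39, 7), (38, c, m, x, 39, 7), (38, c, w, u, 39, 7), (38, s, z, n, 39, 7), (38, t, n, k, 39, 7), (38, v, z, d, 39, 7), (38, y, c, p, 39, 7)}.
Selection E != c: {(28, q, r, n, 12, 31), (28, q, r, n, 14, 25), (28, q, r, n, 16, 2), (28, q, r, n, 21, 3), (28, q, r, n, 21, 9), (28, q, r, n, 38, 36), (38, b, y, y, 39, 7), (38, s, z, n, 39, 7), (38, t, n, k, 39, 7), (38, v, z, d, 39, 7), (38, y, c, p, 39, 7)}
Projecting to C, F, D: {(d, z, 7), (k, n, 7), (n, r, 2), (n, r, 25), (n, r, 3), (n, r, 31), (n, r, 36), (n, r, 9), (n, z, 7), (p, c, 7), (y, y, 7)}

{(d, z, 7), (k, n, 7), (n, r, 2), (n, r, 25), (n, r, 3), (n, r, 31), (n, r, 36), (n, r, 9), (n, z, 7), (p, c, 7), (y, y, 7)}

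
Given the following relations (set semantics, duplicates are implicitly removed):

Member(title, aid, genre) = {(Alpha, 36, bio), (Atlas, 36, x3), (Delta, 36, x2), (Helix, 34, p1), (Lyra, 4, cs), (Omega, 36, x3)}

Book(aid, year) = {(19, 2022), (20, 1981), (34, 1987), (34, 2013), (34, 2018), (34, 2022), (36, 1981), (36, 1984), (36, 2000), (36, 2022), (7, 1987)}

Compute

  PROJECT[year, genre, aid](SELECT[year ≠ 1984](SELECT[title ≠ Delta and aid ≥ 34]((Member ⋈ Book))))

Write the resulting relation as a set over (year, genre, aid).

Natural join on aid: {(Alpha, 36, bio, 1981), (Alpha, 36, bio, 1984), (Alpha, 36, bio, 2000), (Alpha, 36, bio, 2022), (Atlas, 36, x3, 1981), (Atlas, 36, x3, 1984), (Atlas, 36, x3, 2000), (Atlas, 36, x3, 2022), (Delta, 36, x2, 1981), (Delta, 36, x2, 1984), (Delta, 36, x2, 2000), (Delta, 36, x2, 2022), (Helix, 34, p1, 1987), (Helix, 34, p1, 2013), (Helix, 34, p1, 2018), (Helix, 34, p1, 2022), (Omega, 36, x3, 1981), (Omega, 36, x3, 1984), (Omega, 36, x3, 2000), (Omega, 36, x3, 2022)}
Selection title ≠ Delta and aid ≥ 34: {(Alpha, 36, bio, 1981), (Alpha, 36, bio, 1984), (Alpha, 36, bio, 2000), (Alpha, 36, bio, 2022), (Atlas, 36, x3, 1981), (Atlas, 36, x3, 1984), (Atlas, 36, x3, 2000), (Atlas, 36, x3, 2022), (Helix, 34, p1, 1987), (Helix, 34, p1, 2013), (Helix, 34, p1, 2018), (Helix, 34, p1, 2022), (Omega, 36, x3, 1981), (Omega, 36, x3, 1984), (Omega, 36, x3, 2000), (Omega, 36, x3, 2022)}
Selection year ≠ 1984: {(Alpha, 36, bio, 1981), (Alpha, 36, bio, 2000), (Alpha, 36, bio, 2022), (Atlas, 36, x3, 1981), (Atlas, 36, x3, 2000), (Atlas, 36, x3, 2022), (Helix, 34, p1, 1987), (Helix, 34, p1, 2013), (Helix, 34, p1, 2018), (Helix, 34, p1, 2022), (Omega, 36, x3, 1981), (Omega, 36, x3, 2000), (Omega, 36, x3, 2022)}
π[year, genre, aid]: project onto (year, genre, aid) (3 duplicate(s) eliminated) → {(1981, bio, 36), (1981, x3, 36), (1987, p1, 34), (2000, bio, 36), (2000, x3, 36), (2013, p1, 34), (2018, p1, 34), (2022, bio, 36), (2022, p1, 34), (2022, x3, 36)}

{(1981, bio, 36), (1981, x3, 36), (1987, p1, 34), (2000, bio, 36), (2000, x3, 36), (2013, p1, 34), (2018, p1, 34), (2022, bio, 36), (2022, p1, 34), (2022, x3, 36)}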